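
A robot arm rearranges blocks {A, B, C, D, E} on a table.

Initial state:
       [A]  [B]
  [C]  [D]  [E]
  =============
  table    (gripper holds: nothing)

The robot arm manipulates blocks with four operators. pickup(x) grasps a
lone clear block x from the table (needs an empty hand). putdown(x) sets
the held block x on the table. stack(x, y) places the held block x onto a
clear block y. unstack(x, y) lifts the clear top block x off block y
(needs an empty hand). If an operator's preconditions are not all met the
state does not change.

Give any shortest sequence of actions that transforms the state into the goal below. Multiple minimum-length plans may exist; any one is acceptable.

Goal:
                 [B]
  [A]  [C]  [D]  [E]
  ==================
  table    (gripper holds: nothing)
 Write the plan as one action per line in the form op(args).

step 1 (unstack(A, D)): towers=[C; D; E/B] holding=A
step 2 (putdown(A)): towers=[A; C; D; E/B] holding=-
goal check: towers=[A; C; D; E/B] holding=- — reached (length 2, optimal by BFS)

unstack(A, D)
putdown(A)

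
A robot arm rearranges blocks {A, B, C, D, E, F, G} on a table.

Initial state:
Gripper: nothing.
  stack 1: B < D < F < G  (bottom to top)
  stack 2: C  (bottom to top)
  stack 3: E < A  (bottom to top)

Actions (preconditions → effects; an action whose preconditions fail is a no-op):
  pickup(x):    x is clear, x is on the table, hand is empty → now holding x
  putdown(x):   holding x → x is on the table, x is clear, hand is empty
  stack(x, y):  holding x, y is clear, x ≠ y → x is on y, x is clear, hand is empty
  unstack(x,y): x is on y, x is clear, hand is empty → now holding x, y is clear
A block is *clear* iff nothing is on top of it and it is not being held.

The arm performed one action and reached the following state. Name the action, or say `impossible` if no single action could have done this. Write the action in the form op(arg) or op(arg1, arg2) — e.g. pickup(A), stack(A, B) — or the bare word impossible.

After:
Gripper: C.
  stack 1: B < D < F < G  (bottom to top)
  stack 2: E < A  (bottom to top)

pickup(C)

target: towers=[B/D/F/G; E/A] holding=C
     unstack(G, F) → towers=[B/D/F; C; E/A] holding=G
     unstack(A, E) → towers=[B/D/F/G; C; E] holding=A
         pickup(C) → towers=[B/D/F/G; E/A] holding=C  ← match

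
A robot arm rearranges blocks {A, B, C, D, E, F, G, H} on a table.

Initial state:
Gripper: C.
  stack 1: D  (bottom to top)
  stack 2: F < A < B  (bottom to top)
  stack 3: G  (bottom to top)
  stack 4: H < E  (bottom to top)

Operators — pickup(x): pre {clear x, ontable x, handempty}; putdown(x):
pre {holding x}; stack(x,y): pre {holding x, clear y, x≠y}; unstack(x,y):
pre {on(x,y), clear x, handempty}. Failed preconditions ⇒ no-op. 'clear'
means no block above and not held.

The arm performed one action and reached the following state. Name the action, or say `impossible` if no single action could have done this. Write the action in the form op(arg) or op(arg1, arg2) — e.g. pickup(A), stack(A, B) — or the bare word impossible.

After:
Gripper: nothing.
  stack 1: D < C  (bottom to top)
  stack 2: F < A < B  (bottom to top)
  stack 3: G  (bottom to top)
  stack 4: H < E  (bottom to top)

stack(C, D)

target: towers=[D/C; F/A/B; G; H/E] holding=-
        putdown(C) → towers=[C; D; F/A/B; G; H/E] holding=-
       stack(C, G) → towers=[D; F/A/B; G/C; H/E] holding=-
       stack(C, E) → towers=[D; F/A/B; G; H/E/C] holding=-
       stack(C, B) → towers=[D; F/A/B/C; G; H/E] holding=-
       stack(C, D) → towers=[D/C; F/A/B; G; H/E] holding=-  ← match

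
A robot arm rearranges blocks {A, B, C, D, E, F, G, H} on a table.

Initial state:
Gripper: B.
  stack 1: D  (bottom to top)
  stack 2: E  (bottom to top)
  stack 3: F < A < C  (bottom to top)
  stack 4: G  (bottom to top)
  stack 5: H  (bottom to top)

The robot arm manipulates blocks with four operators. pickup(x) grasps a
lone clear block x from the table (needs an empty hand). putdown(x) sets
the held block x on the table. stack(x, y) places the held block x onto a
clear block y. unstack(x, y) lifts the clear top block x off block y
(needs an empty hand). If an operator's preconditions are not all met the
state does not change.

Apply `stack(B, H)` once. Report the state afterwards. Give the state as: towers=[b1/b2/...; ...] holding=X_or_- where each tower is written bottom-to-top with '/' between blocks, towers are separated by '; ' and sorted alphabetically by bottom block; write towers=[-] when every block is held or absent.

before: towers=[D; E; F/A/C; G; H] holding=B
pre[stack(B, H)]: holding(B) ✓, clear(H) ✓, B≠H ✓
all met → apply stack(B, H)
after:  towers=[D; E; F/A/C; G; H/B] holding=-

towers=[D; E; F/A/C; G; H/B] holding=-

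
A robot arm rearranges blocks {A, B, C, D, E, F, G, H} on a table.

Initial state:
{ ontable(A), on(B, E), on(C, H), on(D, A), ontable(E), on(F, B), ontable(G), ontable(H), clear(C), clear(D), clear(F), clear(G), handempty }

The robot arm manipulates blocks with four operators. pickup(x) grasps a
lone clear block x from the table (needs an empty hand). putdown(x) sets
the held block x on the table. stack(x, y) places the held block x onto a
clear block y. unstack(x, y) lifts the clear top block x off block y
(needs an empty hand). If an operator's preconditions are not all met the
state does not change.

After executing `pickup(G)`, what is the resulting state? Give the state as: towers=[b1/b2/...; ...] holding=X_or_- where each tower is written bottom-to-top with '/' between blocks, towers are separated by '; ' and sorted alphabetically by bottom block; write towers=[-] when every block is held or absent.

before: towers=[A/D; E/B/F; G; H/C] holding=-
pre[pickup(G)]: clear(G) yes, ontable(G) yes, handempty yes
all met → apply pickup(G)
after:  towers=[A/D; E/B/F; H/C] holding=G

towers=[A/D; E/B/F; H/C] holding=G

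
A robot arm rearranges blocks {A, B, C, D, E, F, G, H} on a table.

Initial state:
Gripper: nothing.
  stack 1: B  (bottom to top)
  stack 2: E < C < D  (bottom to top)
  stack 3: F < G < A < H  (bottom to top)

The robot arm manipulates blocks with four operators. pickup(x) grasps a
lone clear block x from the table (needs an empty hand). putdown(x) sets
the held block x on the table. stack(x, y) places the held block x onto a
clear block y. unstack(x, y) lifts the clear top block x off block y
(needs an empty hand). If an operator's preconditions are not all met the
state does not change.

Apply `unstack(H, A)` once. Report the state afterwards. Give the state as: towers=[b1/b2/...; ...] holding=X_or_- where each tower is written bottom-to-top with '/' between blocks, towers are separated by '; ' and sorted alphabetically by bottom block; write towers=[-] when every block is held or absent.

towers=[B; E/C/D; F/G/A] holding=H

before: towers=[B; E/C/D; F/G/A/H] holding=-
pre[unstack(H, A)]: on(H,A) ✓, clear(H) ✓, handempty ✓
all met → apply unstack(H, A)
after:  towers=[B; E/C/D; F/G/A] holding=H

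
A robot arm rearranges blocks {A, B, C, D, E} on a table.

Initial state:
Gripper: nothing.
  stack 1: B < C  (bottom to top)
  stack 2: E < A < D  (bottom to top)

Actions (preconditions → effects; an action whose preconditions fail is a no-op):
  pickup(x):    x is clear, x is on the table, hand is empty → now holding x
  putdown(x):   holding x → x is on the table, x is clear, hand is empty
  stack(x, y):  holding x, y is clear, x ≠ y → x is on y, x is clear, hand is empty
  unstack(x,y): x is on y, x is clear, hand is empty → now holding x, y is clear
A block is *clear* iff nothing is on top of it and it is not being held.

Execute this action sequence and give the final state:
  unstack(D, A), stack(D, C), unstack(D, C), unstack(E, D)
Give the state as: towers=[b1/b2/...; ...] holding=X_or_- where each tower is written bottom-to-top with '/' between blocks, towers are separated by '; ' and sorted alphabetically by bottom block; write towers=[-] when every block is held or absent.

towers=[B/C; E/A] holding=D

step 1 (unstack(D, A)): towers=[B/C; E/A] holding=D
step 2 (stack(D, C)): towers=[B/C/D; E/A] holding=-
step 3 (unstack(D, C)): towers=[B/C; E/A] holding=D
step 4 (unstack(E, D)) [no-op]: towers=[B/C; E/A] holding=D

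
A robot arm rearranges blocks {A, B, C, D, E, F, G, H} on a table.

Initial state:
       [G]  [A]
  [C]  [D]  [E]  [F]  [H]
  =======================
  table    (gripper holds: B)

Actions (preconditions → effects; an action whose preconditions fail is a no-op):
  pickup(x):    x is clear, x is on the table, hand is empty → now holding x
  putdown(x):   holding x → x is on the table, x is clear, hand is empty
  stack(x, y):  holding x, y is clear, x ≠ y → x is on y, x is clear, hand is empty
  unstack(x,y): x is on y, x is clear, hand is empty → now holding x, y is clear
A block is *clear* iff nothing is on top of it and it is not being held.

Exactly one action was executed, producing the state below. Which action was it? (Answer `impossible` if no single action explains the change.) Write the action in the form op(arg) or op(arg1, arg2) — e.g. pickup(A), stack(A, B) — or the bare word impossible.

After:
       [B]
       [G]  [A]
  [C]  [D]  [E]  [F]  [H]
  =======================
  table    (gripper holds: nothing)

stack(B, G)

target: towers=[C; D/G/B; E/A; F; H] holding=-
        putdown(B) → towers=[B; C; D/G; E/A; F; H] holding=-
       stack(B, G) → towers=[C; D/G/B; E/A; F; H] holding=-  ← match
       stack(B, A) → towers=[C; D/G; E/A/B; F; H] holding=-
       stack(B, H) → towers=[C; D/G; E/A; F; H/B] holding=-
       stack(B, F) → towers=[C; D/G; E/A; F/B; H] holding=-
       stack(B, C) → towers=[C/B; D/G; E/A; F; H] holding=-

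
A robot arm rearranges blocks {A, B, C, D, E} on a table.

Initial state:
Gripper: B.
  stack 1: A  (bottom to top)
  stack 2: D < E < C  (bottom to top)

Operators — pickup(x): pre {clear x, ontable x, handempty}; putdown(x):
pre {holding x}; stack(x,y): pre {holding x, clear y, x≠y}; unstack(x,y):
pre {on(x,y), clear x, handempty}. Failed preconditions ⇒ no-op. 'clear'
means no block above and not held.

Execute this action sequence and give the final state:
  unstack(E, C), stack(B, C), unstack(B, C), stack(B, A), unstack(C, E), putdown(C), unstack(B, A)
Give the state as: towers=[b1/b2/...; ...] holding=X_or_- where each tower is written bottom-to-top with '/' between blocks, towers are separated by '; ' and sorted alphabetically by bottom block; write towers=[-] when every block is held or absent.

step 1 (unstack(E, C)) [no-op]: towers=[A; D/E/C] holding=B
step 2 (stack(B, C)): towers=[A; D/E/C/B] holding=-
step 3 (unstack(B, C)): towers=[A; D/E/C] holding=B
step 4 (stack(B, A)): towers=[A/B; D/E/C] holding=-
step 5 (unstack(C, E)): towers=[A/B; D/E] holding=C
step 6 (putdown(C)): towers=[A/B; C; D/E] holding=-
step 7 (unstack(B, A)): towers=[A; C; D/E] holding=B

towers=[A; C; D/E] holding=B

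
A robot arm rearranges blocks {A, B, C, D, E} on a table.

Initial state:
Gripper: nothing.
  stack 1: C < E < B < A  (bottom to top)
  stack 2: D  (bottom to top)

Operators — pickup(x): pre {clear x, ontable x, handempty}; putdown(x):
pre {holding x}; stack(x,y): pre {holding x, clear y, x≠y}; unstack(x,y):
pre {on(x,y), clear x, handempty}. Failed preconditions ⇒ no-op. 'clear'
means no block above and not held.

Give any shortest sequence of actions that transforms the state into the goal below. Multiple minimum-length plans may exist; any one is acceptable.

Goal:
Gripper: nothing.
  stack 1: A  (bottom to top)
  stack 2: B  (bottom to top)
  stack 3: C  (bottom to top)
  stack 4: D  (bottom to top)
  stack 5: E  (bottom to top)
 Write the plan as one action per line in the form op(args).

step 1 (unstack(A, B)): towers=[C/E/B; D] holding=A
step 2 (putdown(A)): towers=[A; C/E/B; D] holding=-
step 3 (unstack(B, E)): towers=[A; C/E; D] holding=B
step 4 (putdown(B)): towers=[A; B; C/E; D] holding=-
step 5 (unstack(E, C)): towers=[A; B; C; D] holding=E
step 6 (putdown(E)): towers=[A; B; C; D; E] holding=-
goal check: towers=[A; B; C; D; E] holding=- — reached (length 6, optimal by BFS)

unstack(A, B)
putdown(A)
unstack(B, E)
putdown(B)
unstack(E, C)
putdown(E)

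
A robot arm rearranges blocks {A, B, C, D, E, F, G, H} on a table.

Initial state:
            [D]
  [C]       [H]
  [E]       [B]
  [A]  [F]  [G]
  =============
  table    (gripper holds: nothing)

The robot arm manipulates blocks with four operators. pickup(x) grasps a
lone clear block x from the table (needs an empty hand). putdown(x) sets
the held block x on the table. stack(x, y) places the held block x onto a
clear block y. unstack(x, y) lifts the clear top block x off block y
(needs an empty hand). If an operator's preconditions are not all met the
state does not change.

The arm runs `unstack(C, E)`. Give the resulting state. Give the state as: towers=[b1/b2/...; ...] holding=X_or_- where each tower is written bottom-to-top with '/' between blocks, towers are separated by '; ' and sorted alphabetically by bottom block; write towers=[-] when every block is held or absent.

towers=[A/E; F; G/B/H/D] holding=C

before: towers=[A/E/C; F; G/B/H/D] holding=-
pre[unstack(C, E)]: on(C,E) ✓, clear(C) ✓, handempty ✓
all met → apply unstack(C, E)
after:  towers=[A/E; F; G/B/H/D] holding=C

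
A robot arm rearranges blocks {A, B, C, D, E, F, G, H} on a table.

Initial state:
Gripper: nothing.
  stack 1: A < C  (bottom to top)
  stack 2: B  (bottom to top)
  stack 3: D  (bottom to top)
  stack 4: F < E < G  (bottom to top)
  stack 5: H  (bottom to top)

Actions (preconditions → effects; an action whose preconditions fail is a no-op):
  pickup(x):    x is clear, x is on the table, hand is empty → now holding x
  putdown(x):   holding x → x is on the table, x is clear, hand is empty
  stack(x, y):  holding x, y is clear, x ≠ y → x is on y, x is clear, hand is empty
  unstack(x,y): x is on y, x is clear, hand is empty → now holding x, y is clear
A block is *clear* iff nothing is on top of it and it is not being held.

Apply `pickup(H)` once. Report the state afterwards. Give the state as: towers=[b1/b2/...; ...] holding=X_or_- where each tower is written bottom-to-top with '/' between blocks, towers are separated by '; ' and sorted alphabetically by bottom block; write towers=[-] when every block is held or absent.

towers=[A/C; B; D; F/E/G] holding=H

before: towers=[A/C; B; D; F/E/G; H] holding=-
pre[pickup(H)]: clear(H) ok, ontable(H) ok, handempty ok
all met → apply pickup(H)
after:  towers=[A/C; B; D; F/E/G] holding=H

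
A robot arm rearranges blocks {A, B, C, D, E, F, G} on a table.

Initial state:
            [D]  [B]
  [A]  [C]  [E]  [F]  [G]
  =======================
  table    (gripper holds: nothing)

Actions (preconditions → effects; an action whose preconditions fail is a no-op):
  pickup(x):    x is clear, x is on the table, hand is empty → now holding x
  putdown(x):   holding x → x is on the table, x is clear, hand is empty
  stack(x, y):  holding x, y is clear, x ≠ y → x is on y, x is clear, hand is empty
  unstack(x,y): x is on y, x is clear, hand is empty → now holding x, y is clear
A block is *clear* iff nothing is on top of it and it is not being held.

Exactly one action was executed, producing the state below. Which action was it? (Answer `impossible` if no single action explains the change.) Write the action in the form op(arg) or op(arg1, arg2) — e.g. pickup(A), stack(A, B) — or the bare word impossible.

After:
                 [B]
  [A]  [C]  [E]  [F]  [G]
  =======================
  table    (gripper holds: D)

unstack(D, E)

target: towers=[A; C; E; F/B; G] holding=D
     unstack(B, F) → towers=[A; C; E/D; F; G] holding=B
         pickup(G) → towers=[A; C; E/D; F/B] holding=G
     unstack(D, E) → towers=[A; C; E; F/B; G] holding=D  ← match
         pickup(A) → towers=[C; E/D; F/B; G] holding=A
         pickup(C) → towers=[A; E/D; F/B; G] holding=C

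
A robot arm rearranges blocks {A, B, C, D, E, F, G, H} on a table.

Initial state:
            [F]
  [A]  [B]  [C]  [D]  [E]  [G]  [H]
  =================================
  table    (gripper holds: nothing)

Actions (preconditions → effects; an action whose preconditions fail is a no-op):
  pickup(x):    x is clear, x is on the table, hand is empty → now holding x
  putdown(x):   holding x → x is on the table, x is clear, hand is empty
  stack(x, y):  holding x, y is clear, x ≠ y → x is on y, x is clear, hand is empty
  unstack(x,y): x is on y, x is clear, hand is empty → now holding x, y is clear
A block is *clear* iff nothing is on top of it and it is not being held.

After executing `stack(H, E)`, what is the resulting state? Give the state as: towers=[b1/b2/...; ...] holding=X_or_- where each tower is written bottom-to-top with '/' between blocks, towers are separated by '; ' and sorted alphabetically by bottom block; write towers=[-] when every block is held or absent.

before: towers=[A; B; C/F; D; E; G; H] holding=-
pre[stack(H, E)]: holding(H) ✗, clear(E) ✓, H≠E ✓
holding(H) unmet → stack(H, E) is a no-op
after:  towers=[A; B; C/F; D; E; G; H] holding=-

towers=[A; B; C/F; D; E; G; H] holding=-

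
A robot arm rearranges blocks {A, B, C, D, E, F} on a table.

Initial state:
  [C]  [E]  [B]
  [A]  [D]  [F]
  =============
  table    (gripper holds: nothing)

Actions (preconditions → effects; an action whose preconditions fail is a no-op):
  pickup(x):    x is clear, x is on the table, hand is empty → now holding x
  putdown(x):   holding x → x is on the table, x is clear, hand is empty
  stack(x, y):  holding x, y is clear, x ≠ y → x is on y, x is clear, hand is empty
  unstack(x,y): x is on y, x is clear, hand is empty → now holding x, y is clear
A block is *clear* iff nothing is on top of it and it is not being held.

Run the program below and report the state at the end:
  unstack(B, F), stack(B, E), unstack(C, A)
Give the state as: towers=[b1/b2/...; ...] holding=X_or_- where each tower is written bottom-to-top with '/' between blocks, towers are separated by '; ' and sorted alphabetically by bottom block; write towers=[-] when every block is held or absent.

step 1 (unstack(B, F)): towers=[A/C; D/E; F] holding=B
step 2 (stack(B, E)): towers=[A/C; D/E/B; F] holding=-
step 3 (unstack(C, A)): towers=[A; D/E/B; F] holding=C

towers=[A; D/E/B; F] holding=C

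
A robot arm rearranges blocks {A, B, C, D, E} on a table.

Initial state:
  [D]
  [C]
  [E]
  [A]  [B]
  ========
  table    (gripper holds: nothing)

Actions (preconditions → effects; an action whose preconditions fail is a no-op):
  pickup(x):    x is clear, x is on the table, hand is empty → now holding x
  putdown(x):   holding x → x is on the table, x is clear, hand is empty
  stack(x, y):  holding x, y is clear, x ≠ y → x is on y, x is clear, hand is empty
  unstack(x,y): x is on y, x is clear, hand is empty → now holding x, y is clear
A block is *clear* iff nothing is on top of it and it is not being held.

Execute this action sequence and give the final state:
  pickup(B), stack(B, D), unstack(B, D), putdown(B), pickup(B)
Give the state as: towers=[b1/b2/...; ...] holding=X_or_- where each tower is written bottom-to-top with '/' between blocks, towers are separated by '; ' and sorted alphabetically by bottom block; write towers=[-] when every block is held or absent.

step 1 (pickup(B)): towers=[A/E/C/D] holding=B
step 2 (stack(B, D)): towers=[A/E/C/D/B] holding=-
step 3 (unstack(B, D)): towers=[A/E/C/D] holding=B
step 4 (putdown(B)): towers=[A/E/C/D; B] holding=-
step 5 (pickup(B)): towers=[A/E/C/D] holding=B

towers=[A/E/C/D] holding=B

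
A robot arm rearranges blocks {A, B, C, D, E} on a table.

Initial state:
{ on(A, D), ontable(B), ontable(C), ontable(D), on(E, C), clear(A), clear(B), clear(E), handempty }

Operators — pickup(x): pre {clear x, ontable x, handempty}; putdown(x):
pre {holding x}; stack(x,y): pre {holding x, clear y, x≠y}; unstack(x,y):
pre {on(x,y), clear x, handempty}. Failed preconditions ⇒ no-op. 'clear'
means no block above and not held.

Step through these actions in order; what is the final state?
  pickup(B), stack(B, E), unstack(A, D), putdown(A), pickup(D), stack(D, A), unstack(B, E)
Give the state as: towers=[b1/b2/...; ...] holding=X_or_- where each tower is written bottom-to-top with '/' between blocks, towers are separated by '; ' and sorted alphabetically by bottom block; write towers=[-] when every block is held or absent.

towers=[A/D; C/E] holding=B

step 1 (pickup(B)): towers=[C/E; D/A] holding=B
step 2 (stack(B, E)): towers=[C/E/B; D/A] holding=-
step 3 (unstack(A, D)): towers=[C/E/B; D] holding=A
step 4 (putdown(A)): towers=[A; C/E/B; D] holding=-
step 5 (pickup(D)): towers=[A; C/E/B] holding=D
step 6 (stack(D, A)): towers=[A/D; C/E/B] holding=-
step 7 (unstack(B, E)): towers=[A/D; C/E] holding=B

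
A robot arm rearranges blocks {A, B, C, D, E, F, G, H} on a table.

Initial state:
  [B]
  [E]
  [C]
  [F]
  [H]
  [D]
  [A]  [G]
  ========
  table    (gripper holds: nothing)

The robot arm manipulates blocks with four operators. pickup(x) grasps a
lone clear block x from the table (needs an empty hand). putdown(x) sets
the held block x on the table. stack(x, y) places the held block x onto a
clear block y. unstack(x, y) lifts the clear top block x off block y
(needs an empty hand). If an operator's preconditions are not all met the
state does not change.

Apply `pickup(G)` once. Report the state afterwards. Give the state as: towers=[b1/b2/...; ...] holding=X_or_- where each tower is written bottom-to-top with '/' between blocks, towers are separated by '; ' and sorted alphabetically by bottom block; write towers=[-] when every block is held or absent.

towers=[A/D/H/F/C/E/B] holding=G

before: towers=[A/D/H/F/C/E/B; G] holding=-
pre[pickup(G)]: clear(G) yes, ontable(G) yes, handempty yes
all met → apply pickup(G)
after:  towers=[A/D/H/F/C/E/B] holding=G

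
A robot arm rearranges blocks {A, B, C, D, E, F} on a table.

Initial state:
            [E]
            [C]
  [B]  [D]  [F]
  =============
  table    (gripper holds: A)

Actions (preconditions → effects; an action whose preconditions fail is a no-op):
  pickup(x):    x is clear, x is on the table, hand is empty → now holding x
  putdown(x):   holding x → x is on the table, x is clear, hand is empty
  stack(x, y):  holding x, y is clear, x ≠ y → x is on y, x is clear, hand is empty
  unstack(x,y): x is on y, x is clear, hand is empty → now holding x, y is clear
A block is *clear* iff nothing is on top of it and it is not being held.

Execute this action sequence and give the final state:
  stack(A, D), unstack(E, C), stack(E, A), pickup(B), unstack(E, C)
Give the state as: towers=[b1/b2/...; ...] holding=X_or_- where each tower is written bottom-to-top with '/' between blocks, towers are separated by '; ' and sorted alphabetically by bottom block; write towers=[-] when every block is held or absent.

step 1 (stack(A, D)): towers=[B; D/A; F/C/E] holding=-
step 2 (unstack(E, C)): towers=[B; D/A; F/C] holding=E
step 3 (stack(E, A)): towers=[B; D/A/E; F/C] holding=-
step 4 (pickup(B)): towers=[D/A/E; F/C] holding=B
step 5 (unstack(E, C)) [no-op]: towers=[D/A/E; F/C] holding=B

towers=[D/A/E; F/C] holding=B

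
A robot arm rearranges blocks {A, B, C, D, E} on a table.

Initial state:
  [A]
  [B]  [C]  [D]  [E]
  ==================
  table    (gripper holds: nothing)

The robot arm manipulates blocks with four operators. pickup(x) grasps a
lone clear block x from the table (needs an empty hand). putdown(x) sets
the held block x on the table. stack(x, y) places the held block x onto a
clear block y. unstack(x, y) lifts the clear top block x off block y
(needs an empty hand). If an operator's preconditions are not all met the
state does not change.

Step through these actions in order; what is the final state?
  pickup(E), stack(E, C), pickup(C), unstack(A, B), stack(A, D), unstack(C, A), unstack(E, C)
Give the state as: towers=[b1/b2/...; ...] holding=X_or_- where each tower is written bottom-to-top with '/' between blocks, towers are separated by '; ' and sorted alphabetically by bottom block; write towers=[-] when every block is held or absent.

towers=[B; C; D/A] holding=E

step 1 (pickup(E)): towers=[B/A; C; D] holding=E
step 2 (stack(E, C)): towers=[B/A; C/E; D] holding=-
step 3 (pickup(C)) [no-op]: towers=[B/A; C/E; D] holding=-
step 4 (unstack(A, B)): towers=[B; C/E; D] holding=A
step 5 (stack(A, D)): towers=[B; C/E; D/A] holding=-
step 6 (unstack(C, A)) [no-op]: towers=[B; C/E; D/A] holding=-
step 7 (unstack(E, C)): towers=[B; C; D/A] holding=E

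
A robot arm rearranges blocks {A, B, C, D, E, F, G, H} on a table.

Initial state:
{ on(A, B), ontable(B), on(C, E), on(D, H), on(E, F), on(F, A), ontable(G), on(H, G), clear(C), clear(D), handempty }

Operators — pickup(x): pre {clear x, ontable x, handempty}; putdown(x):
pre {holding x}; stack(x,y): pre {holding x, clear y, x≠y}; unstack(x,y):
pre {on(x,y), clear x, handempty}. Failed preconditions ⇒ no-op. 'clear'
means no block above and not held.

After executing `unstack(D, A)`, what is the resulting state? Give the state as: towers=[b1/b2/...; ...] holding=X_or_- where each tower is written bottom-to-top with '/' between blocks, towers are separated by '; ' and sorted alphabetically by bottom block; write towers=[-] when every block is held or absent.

towers=[B/A/F/E/C; G/H/D] holding=-

before: towers=[B/A/F/E/C; G/H/D] holding=-
pre[unstack(D, A)]: on(D,A) ✗, clear(D) ✓, handempty ✓
on(D,A) unmet → unstack(D, A) is a no-op
after:  towers=[B/A/F/E/C; G/H/D] holding=-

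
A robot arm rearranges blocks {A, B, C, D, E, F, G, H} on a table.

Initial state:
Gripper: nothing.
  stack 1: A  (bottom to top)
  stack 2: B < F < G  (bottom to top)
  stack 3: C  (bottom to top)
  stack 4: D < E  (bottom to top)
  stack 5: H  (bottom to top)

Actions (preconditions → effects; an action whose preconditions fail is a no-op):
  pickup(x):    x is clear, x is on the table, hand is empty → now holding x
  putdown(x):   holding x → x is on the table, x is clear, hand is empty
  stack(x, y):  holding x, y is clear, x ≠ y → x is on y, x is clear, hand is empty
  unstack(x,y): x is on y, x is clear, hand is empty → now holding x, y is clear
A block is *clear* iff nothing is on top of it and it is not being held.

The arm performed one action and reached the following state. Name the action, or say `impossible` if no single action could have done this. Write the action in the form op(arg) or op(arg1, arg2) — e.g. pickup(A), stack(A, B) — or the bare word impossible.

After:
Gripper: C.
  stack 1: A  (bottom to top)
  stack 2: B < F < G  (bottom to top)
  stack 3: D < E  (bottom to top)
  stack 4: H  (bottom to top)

pickup(C)

target: towers=[A; B/F/G; D/E; H] holding=C
     unstack(G, F) → towers=[A; B/F; C; D/E; H] holding=G
         pickup(A) → towers=[B/F/G; C; D/E; H] holding=A
     unstack(E, D) → towers=[A; B/F/G; C; D; H] holding=E
         pickup(H) → towers=[A; B/F/G; C; D/E] holding=H
         pickup(C) → towers=[A; B/F/G; D/E; H] holding=C  ← match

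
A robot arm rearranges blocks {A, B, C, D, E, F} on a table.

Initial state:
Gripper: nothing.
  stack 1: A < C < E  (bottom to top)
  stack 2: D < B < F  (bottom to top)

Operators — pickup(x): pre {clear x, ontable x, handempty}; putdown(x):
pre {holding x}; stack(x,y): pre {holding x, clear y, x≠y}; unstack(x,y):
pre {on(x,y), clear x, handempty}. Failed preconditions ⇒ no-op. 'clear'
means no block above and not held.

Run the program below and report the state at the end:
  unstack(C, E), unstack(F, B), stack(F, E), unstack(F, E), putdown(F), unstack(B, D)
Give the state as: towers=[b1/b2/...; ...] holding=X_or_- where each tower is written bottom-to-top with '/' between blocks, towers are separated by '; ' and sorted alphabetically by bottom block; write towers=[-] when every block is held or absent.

towers=[A/C/E; D; F] holding=B

step 1 (unstack(C, E)) [no-op]: towers=[A/C/E; D/B/F] holding=-
step 2 (unstack(F, B)): towers=[A/C/E; D/B] holding=F
step 3 (stack(F, E)): towers=[A/C/E/F; D/B] holding=-
step 4 (unstack(F, E)): towers=[A/C/E; D/B] holding=F
step 5 (putdown(F)): towers=[A/C/E; D/B; F] holding=-
step 6 (unstack(B, D)): towers=[A/C/E; D; F] holding=B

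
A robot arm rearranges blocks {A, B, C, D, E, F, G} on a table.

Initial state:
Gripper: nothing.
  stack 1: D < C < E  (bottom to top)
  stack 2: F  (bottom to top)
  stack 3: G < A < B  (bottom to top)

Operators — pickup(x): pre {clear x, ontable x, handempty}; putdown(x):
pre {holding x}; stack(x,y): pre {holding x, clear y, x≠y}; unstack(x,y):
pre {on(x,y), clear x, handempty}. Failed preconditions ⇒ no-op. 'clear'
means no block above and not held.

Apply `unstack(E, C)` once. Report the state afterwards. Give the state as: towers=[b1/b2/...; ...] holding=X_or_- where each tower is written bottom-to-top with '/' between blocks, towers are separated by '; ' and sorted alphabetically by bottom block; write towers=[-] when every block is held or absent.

towers=[D/C; F; G/A/B] holding=E

before: towers=[D/C/E; F; G/A/B] holding=-
pre[unstack(E, C)]: on(E,C) yes, clear(E) yes, handempty yes
all met → apply unstack(E, C)
after:  towers=[D/C; F; G/A/B] holding=E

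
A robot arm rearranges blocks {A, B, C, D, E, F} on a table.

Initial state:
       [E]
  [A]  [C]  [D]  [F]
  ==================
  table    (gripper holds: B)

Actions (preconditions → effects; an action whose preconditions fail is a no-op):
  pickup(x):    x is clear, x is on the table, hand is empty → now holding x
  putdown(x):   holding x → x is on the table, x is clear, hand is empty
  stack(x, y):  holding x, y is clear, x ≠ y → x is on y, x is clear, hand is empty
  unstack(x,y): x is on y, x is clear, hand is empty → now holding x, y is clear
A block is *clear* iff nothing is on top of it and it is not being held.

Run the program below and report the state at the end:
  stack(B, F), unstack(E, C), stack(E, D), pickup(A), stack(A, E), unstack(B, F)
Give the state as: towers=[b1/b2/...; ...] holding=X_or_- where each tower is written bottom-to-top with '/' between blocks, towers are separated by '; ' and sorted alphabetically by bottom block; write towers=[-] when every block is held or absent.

step 1 (stack(B, F)): towers=[A; C/E; D; F/B] holding=-
step 2 (unstack(E, C)): towers=[A; C; D; F/B] holding=E
step 3 (stack(E, D)): towers=[A; C; D/E; F/B] holding=-
step 4 (pickup(A)): towers=[C; D/E; F/B] holding=A
step 5 (stack(A, E)): towers=[C; D/E/A; F/B] holding=-
step 6 (unstack(B, F)): towers=[C; D/E/A; F] holding=B

towers=[C; D/E/A; F] holding=B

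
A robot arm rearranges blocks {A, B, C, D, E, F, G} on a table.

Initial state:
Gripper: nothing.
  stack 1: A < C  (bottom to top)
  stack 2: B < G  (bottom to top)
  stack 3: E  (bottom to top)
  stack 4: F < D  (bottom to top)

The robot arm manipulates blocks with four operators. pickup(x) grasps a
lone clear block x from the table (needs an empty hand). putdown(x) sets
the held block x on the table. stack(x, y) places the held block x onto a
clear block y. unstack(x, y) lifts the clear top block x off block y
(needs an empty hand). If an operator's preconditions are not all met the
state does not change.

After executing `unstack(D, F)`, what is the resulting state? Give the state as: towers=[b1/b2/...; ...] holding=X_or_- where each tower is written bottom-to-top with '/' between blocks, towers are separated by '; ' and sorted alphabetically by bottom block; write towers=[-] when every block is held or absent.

before: towers=[A/C; B/G; E; F/D] holding=-
pre[unstack(D, F)]: on(D,F) ✓, clear(D) ✓, handempty ✓
all met → apply unstack(D, F)
after:  towers=[A/C; B/G; E; F] holding=D

towers=[A/C; B/G; E; F] holding=D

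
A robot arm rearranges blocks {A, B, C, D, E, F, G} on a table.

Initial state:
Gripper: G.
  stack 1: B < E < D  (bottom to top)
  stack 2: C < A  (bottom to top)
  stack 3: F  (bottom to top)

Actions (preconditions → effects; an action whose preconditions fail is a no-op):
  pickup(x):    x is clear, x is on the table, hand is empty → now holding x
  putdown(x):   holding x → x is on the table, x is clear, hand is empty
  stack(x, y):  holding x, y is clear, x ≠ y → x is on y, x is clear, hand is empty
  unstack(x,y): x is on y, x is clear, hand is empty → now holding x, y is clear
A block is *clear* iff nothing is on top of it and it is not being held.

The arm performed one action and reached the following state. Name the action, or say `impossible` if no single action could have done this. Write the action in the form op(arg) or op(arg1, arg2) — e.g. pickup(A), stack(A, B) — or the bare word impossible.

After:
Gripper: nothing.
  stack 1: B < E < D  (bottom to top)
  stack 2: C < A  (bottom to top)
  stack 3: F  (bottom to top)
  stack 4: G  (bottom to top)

target: towers=[B/E/D; C/A; F; G] holding=-
        putdown(G) → towers=[B/E/D; C/A; F; G] holding=-  ← match
       stack(G, F) → towers=[B/E/D; C/A; F/G] holding=-
       stack(G, D) → towers=[B/E/D/G; C/A; F] holding=-
       stack(G, A) → towers=[B/E/D; C/A/G; F] holding=-

putdown(G)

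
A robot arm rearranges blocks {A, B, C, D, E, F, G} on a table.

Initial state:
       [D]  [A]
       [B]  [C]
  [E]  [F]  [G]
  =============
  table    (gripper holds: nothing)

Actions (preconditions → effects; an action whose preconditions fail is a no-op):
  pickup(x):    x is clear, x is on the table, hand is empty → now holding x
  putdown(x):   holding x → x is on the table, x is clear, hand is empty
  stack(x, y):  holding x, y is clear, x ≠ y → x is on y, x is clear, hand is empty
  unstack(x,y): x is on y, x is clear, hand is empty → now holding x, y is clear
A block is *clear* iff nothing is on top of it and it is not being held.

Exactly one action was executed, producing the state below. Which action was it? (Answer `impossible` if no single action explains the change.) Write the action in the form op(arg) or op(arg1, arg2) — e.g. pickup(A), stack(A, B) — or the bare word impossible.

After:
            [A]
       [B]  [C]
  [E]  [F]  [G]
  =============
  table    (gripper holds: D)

unstack(D, B)

target: towers=[E; F/B; G/C/A] holding=D
     unstack(D, B) → towers=[E; F/B; G/C/A] holding=D  ← match
     unstack(A, C) → towers=[E; F/B/D; G/C] holding=A
         pickup(E) → towers=[F/B/D; G/C/A] holding=E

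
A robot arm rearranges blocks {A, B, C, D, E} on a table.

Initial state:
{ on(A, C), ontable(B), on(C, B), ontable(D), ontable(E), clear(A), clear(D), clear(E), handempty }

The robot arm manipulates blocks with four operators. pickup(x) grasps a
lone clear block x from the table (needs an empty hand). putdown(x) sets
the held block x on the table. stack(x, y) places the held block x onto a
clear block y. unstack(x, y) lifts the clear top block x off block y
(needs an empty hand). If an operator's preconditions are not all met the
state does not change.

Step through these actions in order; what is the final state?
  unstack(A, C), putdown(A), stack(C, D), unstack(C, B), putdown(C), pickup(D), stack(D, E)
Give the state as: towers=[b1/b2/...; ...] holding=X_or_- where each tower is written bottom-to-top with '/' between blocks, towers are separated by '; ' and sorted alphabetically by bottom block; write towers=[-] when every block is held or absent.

towers=[A; B; C; E/D] holding=-

step 1 (unstack(A, C)): towers=[B/C; D; E] holding=A
step 2 (putdown(A)): towers=[A; B/C; D; E] holding=-
step 3 (stack(C, D)) [no-op]: towers=[A; B/C; D; E] holding=-
step 4 (unstack(C, B)): towers=[A; B; D; E] holding=C
step 5 (putdown(C)): towers=[A; B; C; D; E] holding=-
step 6 (pickup(D)): towers=[A; B; C; E] holding=D
step 7 (stack(D, E)): towers=[A; B; C; E/D] holding=-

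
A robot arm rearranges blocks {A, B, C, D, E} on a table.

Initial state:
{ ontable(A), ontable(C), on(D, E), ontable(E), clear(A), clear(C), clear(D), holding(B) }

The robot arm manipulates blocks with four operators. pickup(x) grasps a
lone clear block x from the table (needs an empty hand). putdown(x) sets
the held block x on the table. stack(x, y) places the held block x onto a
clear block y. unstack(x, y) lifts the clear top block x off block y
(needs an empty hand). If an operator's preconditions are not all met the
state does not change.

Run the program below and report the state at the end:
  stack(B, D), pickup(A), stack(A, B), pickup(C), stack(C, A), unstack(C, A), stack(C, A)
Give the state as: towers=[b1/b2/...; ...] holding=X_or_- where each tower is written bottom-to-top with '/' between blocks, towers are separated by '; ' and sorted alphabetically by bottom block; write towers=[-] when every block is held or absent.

towers=[E/D/B/A/C] holding=-

step 1 (stack(B, D)): towers=[A; C; E/D/B] holding=-
step 2 (pickup(A)): towers=[C; E/D/B] holding=A
step 3 (stack(A, B)): towers=[C; E/D/B/A] holding=-
step 4 (pickup(C)): towers=[E/D/B/A] holding=C
step 5 (stack(C, A)): towers=[E/D/B/A/C] holding=-
step 6 (unstack(C, A)): towers=[E/D/B/A] holding=C
step 7 (stack(C, A)): towers=[E/D/B/A/C] holding=-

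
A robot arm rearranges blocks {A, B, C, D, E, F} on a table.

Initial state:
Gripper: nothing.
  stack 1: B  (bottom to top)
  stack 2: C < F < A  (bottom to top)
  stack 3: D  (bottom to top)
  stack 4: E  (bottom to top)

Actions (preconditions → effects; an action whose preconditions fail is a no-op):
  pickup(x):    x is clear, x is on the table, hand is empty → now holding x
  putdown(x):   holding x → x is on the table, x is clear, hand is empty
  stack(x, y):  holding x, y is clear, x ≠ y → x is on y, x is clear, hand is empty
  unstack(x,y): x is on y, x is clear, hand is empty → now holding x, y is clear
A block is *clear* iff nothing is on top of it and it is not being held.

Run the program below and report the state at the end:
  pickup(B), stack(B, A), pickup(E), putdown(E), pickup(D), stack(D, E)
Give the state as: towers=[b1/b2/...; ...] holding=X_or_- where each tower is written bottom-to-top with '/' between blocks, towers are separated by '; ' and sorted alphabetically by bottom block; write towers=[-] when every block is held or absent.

towers=[C/F/A/B; E/D] holding=-

step 1 (pickup(B)): towers=[C/F/A; D; E] holding=B
step 2 (stack(B, A)): towers=[C/F/A/B; D; E] holding=-
step 3 (pickup(E)): towers=[C/F/A/B; D] holding=E
step 4 (putdown(E)): towers=[C/F/A/B; D; E] holding=-
step 5 (pickup(D)): towers=[C/F/A/B; E] holding=D
step 6 (stack(D, E)): towers=[C/F/A/B; E/D] holding=-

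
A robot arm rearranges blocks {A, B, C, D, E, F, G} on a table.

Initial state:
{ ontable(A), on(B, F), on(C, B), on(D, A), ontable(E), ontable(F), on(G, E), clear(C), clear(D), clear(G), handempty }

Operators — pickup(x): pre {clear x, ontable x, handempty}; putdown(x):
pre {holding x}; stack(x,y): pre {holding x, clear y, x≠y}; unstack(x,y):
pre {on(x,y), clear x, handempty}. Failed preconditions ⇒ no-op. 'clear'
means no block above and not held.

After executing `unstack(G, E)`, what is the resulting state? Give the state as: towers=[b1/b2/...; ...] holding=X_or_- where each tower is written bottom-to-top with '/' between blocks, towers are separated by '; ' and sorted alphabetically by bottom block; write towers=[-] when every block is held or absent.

towers=[A/D; E; F/B/C] holding=G

before: towers=[A/D; E/G; F/B/C] holding=-
pre[unstack(G, E)]: on(G,E) ✓, clear(G) ✓, handempty ✓
all met → apply unstack(G, E)
after:  towers=[A/D; E; F/B/C] holding=G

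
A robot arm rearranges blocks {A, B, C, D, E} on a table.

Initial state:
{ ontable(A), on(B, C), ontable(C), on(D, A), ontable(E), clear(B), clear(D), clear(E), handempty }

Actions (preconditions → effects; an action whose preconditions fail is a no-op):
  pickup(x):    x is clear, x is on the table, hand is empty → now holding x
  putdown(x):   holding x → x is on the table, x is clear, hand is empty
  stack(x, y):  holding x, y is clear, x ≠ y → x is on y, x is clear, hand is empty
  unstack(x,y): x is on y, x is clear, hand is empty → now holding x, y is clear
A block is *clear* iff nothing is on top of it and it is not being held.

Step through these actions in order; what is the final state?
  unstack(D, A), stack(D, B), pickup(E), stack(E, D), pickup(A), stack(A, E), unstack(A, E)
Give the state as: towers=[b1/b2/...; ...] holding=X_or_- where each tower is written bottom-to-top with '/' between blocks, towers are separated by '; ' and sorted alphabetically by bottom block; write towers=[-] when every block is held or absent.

step 1 (unstack(D, A)): towers=[A; C/B; E] holding=D
step 2 (stack(D, B)): towers=[A; C/B/D; E] holding=-
step 3 (pickup(E)): towers=[A; C/B/D] holding=E
step 4 (stack(E, D)): towers=[A; C/B/D/E] holding=-
step 5 (pickup(A)): towers=[C/B/D/E] holding=A
step 6 (stack(A, E)): towers=[C/B/D/E/A] holding=-
step 7 (unstack(A, E)): towers=[C/B/D/E] holding=A

towers=[C/B/D/E] holding=A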